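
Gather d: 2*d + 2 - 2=2*d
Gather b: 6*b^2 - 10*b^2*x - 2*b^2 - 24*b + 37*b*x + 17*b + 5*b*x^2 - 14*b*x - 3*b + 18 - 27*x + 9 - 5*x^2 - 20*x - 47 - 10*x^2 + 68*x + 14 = b^2*(4 - 10*x) + b*(5*x^2 + 23*x - 10) - 15*x^2 + 21*x - 6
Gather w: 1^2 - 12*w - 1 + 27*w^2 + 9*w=27*w^2 - 3*w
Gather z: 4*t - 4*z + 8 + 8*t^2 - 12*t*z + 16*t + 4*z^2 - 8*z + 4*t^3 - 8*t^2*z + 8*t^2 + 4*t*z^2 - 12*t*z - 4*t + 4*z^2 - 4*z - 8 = 4*t^3 + 16*t^2 + 16*t + z^2*(4*t + 8) + z*(-8*t^2 - 24*t - 16)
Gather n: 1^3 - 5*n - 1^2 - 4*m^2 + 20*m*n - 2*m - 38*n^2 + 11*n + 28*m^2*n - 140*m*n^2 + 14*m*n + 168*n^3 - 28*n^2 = -4*m^2 - 2*m + 168*n^3 + n^2*(-140*m - 66) + n*(28*m^2 + 34*m + 6)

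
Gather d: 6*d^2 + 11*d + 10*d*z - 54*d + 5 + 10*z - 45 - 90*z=6*d^2 + d*(10*z - 43) - 80*z - 40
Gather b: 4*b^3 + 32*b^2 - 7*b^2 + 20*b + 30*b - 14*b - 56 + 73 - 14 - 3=4*b^3 + 25*b^2 + 36*b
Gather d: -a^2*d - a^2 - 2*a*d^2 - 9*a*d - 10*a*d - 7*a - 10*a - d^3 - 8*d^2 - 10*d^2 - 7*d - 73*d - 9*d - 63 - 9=-a^2 - 17*a - d^3 + d^2*(-2*a - 18) + d*(-a^2 - 19*a - 89) - 72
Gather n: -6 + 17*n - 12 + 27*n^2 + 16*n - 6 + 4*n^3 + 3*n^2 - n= 4*n^3 + 30*n^2 + 32*n - 24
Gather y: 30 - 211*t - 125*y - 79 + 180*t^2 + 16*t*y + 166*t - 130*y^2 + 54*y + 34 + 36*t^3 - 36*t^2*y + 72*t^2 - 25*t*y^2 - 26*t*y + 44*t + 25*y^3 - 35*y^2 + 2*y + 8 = 36*t^3 + 252*t^2 - t + 25*y^3 + y^2*(-25*t - 165) + y*(-36*t^2 - 10*t - 69) - 7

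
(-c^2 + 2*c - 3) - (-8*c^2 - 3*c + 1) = 7*c^2 + 5*c - 4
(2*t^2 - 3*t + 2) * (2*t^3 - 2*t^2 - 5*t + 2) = 4*t^5 - 10*t^4 + 15*t^2 - 16*t + 4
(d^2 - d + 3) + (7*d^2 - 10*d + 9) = 8*d^2 - 11*d + 12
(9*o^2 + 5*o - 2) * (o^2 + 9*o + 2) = 9*o^4 + 86*o^3 + 61*o^2 - 8*o - 4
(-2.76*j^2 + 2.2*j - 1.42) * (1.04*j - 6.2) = -2.8704*j^3 + 19.4*j^2 - 15.1168*j + 8.804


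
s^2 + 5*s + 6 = (s + 2)*(s + 3)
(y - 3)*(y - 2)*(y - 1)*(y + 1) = y^4 - 5*y^3 + 5*y^2 + 5*y - 6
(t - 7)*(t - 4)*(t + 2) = t^3 - 9*t^2 + 6*t + 56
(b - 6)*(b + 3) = b^2 - 3*b - 18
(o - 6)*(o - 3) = o^2 - 9*o + 18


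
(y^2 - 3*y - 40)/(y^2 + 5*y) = (y - 8)/y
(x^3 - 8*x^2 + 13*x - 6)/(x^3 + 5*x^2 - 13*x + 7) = (x - 6)/(x + 7)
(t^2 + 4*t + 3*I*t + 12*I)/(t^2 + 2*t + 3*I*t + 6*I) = (t + 4)/(t + 2)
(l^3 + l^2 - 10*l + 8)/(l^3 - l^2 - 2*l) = (l^2 + 3*l - 4)/(l*(l + 1))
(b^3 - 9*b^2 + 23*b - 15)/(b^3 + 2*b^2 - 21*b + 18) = (b - 5)/(b + 6)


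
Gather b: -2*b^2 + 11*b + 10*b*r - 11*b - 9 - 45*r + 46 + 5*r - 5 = -2*b^2 + 10*b*r - 40*r + 32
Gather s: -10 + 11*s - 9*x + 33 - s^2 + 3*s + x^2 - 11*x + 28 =-s^2 + 14*s + x^2 - 20*x + 51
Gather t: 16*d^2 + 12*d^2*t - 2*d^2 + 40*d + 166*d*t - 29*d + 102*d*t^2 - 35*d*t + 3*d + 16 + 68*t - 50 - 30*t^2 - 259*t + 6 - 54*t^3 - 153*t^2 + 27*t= 14*d^2 + 14*d - 54*t^3 + t^2*(102*d - 183) + t*(12*d^2 + 131*d - 164) - 28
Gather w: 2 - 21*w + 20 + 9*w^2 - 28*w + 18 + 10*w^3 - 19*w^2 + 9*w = 10*w^3 - 10*w^2 - 40*w + 40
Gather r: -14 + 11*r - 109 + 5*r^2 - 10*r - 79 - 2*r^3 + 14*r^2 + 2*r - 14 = -2*r^3 + 19*r^2 + 3*r - 216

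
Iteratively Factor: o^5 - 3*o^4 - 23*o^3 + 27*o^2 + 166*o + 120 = (o + 2)*(o^4 - 5*o^3 - 13*o^2 + 53*o + 60) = (o - 5)*(o + 2)*(o^3 - 13*o - 12) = (o - 5)*(o + 2)*(o + 3)*(o^2 - 3*o - 4) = (o - 5)*(o + 1)*(o + 2)*(o + 3)*(o - 4)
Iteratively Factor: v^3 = (v)*(v^2) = v^2*(v)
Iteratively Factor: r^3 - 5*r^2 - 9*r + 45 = (r - 3)*(r^2 - 2*r - 15) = (r - 5)*(r - 3)*(r + 3)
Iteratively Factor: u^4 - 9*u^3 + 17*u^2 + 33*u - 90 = (u - 3)*(u^3 - 6*u^2 - u + 30) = (u - 3)*(u + 2)*(u^2 - 8*u + 15) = (u - 5)*(u - 3)*(u + 2)*(u - 3)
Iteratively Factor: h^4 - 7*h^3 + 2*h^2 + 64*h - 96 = (h - 4)*(h^3 - 3*h^2 - 10*h + 24) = (h - 4)*(h - 2)*(h^2 - h - 12) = (h - 4)^2*(h - 2)*(h + 3)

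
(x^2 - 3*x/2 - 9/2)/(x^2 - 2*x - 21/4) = 2*(x - 3)/(2*x - 7)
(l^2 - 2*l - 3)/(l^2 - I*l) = (l^2 - 2*l - 3)/(l*(l - I))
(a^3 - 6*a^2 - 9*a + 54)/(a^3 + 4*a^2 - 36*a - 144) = (a^2 - 9)/(a^2 + 10*a + 24)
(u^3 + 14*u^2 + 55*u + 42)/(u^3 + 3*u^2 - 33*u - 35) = (u + 6)/(u - 5)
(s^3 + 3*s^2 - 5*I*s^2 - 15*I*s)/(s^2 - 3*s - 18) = s*(s - 5*I)/(s - 6)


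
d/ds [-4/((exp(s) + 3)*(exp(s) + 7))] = 8*(exp(s) + 5)*exp(s)/((exp(s) + 3)^2*(exp(s) + 7)^2)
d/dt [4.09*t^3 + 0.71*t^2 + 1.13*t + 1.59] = 12.27*t^2 + 1.42*t + 1.13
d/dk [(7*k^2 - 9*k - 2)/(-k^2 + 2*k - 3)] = (5*k^2 - 46*k + 31)/(k^4 - 4*k^3 + 10*k^2 - 12*k + 9)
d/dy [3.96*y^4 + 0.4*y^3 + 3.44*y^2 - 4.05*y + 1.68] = 15.84*y^3 + 1.2*y^2 + 6.88*y - 4.05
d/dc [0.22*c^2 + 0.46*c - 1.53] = 0.44*c + 0.46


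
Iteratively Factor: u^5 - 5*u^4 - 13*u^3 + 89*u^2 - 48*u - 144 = (u + 1)*(u^4 - 6*u^3 - 7*u^2 + 96*u - 144) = (u + 1)*(u + 4)*(u^3 - 10*u^2 + 33*u - 36) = (u - 3)*(u + 1)*(u + 4)*(u^2 - 7*u + 12) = (u - 3)^2*(u + 1)*(u + 4)*(u - 4)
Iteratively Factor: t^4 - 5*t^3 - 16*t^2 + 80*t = (t - 4)*(t^3 - t^2 - 20*t) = (t - 5)*(t - 4)*(t^2 + 4*t) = t*(t - 5)*(t - 4)*(t + 4)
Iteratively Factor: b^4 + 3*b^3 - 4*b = (b)*(b^3 + 3*b^2 - 4) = b*(b + 2)*(b^2 + b - 2) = b*(b + 2)^2*(b - 1)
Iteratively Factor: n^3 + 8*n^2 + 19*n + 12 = (n + 1)*(n^2 + 7*n + 12) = (n + 1)*(n + 3)*(n + 4)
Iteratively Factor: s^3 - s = (s)*(s^2 - 1) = s*(s - 1)*(s + 1)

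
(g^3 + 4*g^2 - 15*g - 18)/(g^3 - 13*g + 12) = (g^2 + 7*g + 6)/(g^2 + 3*g - 4)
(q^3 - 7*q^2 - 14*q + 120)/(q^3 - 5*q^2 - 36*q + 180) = (q + 4)/(q + 6)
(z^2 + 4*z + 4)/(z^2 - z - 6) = (z + 2)/(z - 3)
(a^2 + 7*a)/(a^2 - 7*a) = (a + 7)/(a - 7)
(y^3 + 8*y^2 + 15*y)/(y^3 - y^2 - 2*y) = (y^2 + 8*y + 15)/(y^2 - y - 2)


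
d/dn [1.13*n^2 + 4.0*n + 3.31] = 2.26*n + 4.0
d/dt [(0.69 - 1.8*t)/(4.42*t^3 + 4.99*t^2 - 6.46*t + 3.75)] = (15.912*t^3 - 0.167399999999999*t^2 - 6.8862*t - 2.2926)/(19.5364*t^6 + 44.1116*t^5 - 32.2063*t^4 - 31.3208*t^3 + 79.1566*t^2 - 48.45*t + 14.0625)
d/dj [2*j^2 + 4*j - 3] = 4*j + 4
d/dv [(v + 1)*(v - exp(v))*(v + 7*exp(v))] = (1 - exp(v))*(v + 1)*(v + 7*exp(v)) + (v + 1)*(v - exp(v))*(7*exp(v) + 1) + (v - exp(v))*(v + 7*exp(v))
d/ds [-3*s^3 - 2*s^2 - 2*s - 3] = -9*s^2 - 4*s - 2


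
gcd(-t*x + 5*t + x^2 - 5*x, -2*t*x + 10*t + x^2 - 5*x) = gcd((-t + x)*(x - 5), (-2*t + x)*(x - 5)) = x - 5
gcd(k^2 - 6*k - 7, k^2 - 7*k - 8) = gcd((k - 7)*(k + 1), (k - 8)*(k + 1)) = k + 1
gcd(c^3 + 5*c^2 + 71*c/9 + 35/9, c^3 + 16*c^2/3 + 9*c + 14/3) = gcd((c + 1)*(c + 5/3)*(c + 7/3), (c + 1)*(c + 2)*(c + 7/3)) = c^2 + 10*c/3 + 7/3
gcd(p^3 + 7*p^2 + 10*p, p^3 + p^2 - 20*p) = p^2 + 5*p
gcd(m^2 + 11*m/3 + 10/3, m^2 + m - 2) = m + 2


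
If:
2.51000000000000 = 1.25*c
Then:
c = 2.01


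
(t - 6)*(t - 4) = t^2 - 10*t + 24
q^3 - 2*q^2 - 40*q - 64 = (q - 8)*(q + 2)*(q + 4)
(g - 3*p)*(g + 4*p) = g^2 + g*p - 12*p^2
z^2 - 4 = (z - 2)*(z + 2)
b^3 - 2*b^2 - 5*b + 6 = (b - 3)*(b - 1)*(b + 2)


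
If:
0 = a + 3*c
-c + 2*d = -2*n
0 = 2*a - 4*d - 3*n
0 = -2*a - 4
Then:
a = -2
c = 2/3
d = -5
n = 16/3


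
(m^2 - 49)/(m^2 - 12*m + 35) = (m + 7)/(m - 5)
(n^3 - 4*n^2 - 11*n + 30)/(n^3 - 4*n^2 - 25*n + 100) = (n^2 + n - 6)/(n^2 + n - 20)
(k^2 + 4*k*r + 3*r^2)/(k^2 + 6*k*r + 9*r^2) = (k + r)/(k + 3*r)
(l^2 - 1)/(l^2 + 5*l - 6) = (l + 1)/(l + 6)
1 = 1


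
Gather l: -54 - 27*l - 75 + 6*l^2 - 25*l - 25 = 6*l^2 - 52*l - 154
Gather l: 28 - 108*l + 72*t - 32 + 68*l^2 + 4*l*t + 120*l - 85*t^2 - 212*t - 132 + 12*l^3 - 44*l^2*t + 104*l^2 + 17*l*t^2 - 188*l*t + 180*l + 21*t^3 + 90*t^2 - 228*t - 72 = 12*l^3 + l^2*(172 - 44*t) + l*(17*t^2 - 184*t + 192) + 21*t^3 + 5*t^2 - 368*t - 208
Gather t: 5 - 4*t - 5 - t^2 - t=-t^2 - 5*t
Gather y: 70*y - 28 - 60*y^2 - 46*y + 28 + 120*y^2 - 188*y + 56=60*y^2 - 164*y + 56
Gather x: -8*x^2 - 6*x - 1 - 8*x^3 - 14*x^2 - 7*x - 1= -8*x^3 - 22*x^2 - 13*x - 2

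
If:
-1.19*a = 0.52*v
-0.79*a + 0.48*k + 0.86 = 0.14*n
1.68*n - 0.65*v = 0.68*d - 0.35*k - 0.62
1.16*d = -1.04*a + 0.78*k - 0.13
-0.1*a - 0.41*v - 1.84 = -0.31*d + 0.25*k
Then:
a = 3.54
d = -1.49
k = 2.68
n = -4.67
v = -8.11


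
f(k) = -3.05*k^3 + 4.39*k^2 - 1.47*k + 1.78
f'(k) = -9.15*k^2 + 8.78*k - 1.47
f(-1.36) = 19.57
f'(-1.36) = -30.33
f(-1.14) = 13.68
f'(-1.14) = -23.37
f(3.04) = -47.81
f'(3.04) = -59.34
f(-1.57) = 26.71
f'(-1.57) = -37.81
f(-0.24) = 2.43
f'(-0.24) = -4.10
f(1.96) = -7.20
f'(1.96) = -19.41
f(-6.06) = 850.67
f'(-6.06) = -390.70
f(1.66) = -2.51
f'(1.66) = -12.11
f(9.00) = -1879.31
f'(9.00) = -663.60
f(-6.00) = 827.44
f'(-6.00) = -383.55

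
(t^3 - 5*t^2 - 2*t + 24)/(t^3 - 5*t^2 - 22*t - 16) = (t^2 - 7*t + 12)/(t^2 - 7*t - 8)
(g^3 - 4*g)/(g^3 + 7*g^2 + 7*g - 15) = g*(g^2 - 4)/(g^3 + 7*g^2 + 7*g - 15)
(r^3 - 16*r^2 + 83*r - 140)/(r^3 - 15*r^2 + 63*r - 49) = (r^2 - 9*r + 20)/(r^2 - 8*r + 7)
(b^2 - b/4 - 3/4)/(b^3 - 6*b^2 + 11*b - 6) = (b + 3/4)/(b^2 - 5*b + 6)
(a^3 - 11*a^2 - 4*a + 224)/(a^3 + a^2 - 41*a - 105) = (a^2 - 4*a - 32)/(a^2 + 8*a + 15)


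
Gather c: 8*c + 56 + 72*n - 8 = 8*c + 72*n + 48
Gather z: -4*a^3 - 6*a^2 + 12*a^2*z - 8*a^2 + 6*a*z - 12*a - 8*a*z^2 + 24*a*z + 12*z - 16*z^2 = -4*a^3 - 14*a^2 - 12*a + z^2*(-8*a - 16) + z*(12*a^2 + 30*a + 12)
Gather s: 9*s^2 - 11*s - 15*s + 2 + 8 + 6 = 9*s^2 - 26*s + 16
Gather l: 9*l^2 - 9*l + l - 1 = 9*l^2 - 8*l - 1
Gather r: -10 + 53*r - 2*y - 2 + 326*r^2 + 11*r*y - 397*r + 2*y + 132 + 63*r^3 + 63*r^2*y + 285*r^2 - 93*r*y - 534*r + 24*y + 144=63*r^3 + r^2*(63*y + 611) + r*(-82*y - 878) + 24*y + 264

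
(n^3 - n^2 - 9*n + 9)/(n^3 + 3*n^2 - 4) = (n^2 - 9)/(n^2 + 4*n + 4)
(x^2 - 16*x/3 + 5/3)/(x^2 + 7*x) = (3*x^2 - 16*x + 5)/(3*x*(x + 7))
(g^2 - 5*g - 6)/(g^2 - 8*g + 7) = (g^2 - 5*g - 6)/(g^2 - 8*g + 7)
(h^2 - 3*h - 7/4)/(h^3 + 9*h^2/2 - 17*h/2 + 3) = (4*h^2 - 12*h - 7)/(2*(2*h^3 + 9*h^2 - 17*h + 6))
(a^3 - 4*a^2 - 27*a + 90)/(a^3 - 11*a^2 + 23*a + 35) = (a^3 - 4*a^2 - 27*a + 90)/(a^3 - 11*a^2 + 23*a + 35)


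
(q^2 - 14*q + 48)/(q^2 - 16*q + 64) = (q - 6)/(q - 8)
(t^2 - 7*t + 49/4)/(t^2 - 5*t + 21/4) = (2*t - 7)/(2*t - 3)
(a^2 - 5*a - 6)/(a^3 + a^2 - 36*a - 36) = 1/(a + 6)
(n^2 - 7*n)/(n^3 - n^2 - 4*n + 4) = n*(n - 7)/(n^3 - n^2 - 4*n + 4)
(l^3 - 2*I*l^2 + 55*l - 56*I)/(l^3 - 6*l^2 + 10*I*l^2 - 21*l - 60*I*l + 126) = (l^2 - 9*I*l - 8)/(l^2 + 3*l*(-2 + I) - 18*I)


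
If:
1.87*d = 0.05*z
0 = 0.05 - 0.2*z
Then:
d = 0.01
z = 0.25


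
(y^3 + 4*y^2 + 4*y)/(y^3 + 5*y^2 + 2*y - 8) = y*(y + 2)/(y^2 + 3*y - 4)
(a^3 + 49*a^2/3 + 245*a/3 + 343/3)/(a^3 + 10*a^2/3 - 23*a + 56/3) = (3*a^2 + 28*a + 49)/(3*a^2 - 11*a + 8)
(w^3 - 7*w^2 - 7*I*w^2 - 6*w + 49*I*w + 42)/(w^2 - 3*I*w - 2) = (w^2 - w*(7 + 6*I) + 42*I)/(w - 2*I)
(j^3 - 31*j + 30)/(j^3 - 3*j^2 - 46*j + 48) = (j - 5)/(j - 8)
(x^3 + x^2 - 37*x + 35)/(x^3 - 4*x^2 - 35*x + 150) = (x^2 + 6*x - 7)/(x^2 + x - 30)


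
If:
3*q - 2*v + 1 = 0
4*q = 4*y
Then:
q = y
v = 3*y/2 + 1/2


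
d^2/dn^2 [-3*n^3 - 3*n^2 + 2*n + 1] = -18*n - 6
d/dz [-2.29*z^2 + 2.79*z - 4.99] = 2.79 - 4.58*z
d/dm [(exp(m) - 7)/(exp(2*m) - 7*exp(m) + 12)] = (-(exp(m) - 7)*(2*exp(m) - 7) + exp(2*m) - 7*exp(m) + 12)*exp(m)/(exp(2*m) - 7*exp(m) + 12)^2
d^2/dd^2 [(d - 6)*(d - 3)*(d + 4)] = 6*d - 10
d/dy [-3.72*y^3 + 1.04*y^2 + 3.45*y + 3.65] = -11.16*y^2 + 2.08*y + 3.45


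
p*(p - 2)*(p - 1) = p^3 - 3*p^2 + 2*p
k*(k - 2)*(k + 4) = k^3 + 2*k^2 - 8*k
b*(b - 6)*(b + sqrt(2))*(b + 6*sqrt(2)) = b^4 - 6*b^3 + 7*sqrt(2)*b^3 - 42*sqrt(2)*b^2 + 12*b^2 - 72*b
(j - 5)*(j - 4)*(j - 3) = j^3 - 12*j^2 + 47*j - 60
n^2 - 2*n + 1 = (n - 1)^2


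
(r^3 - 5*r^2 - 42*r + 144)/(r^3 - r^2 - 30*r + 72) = (r - 8)/(r - 4)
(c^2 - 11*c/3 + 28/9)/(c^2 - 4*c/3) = (c - 7/3)/c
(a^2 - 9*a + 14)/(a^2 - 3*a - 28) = (a - 2)/(a + 4)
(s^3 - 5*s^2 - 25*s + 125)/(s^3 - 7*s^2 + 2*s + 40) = (s^2 - 25)/(s^2 - 2*s - 8)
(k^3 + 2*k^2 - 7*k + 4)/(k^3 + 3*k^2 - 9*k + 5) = (k + 4)/(k + 5)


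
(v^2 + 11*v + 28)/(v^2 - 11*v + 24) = (v^2 + 11*v + 28)/(v^2 - 11*v + 24)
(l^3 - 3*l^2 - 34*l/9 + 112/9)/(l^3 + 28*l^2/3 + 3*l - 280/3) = (3*l^2 - l - 14)/(3*(l^2 + 12*l + 35))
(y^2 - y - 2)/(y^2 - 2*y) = (y + 1)/y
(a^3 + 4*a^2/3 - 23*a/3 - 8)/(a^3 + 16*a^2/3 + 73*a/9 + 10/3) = 3*(3*a^2 - 5*a - 8)/(9*a^2 + 21*a + 10)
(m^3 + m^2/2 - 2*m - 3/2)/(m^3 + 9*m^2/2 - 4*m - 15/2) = (m + 1)/(m + 5)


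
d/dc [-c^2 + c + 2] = 1 - 2*c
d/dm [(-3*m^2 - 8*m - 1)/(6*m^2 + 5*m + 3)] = (33*m^2 - 6*m - 19)/(36*m^4 + 60*m^3 + 61*m^2 + 30*m + 9)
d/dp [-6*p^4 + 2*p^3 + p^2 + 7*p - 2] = -24*p^3 + 6*p^2 + 2*p + 7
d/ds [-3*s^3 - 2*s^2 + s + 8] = -9*s^2 - 4*s + 1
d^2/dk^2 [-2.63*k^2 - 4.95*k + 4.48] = -5.26000000000000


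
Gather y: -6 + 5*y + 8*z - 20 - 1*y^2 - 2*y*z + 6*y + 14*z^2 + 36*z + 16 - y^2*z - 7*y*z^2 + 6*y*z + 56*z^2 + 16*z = y^2*(-z - 1) + y*(-7*z^2 + 4*z + 11) + 70*z^2 + 60*z - 10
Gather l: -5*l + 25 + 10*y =-5*l + 10*y + 25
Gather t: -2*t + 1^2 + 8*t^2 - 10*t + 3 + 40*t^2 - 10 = 48*t^2 - 12*t - 6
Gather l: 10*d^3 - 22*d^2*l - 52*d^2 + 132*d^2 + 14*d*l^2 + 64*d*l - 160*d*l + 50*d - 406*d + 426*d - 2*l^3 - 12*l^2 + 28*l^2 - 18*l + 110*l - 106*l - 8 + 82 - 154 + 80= 10*d^3 + 80*d^2 + 70*d - 2*l^3 + l^2*(14*d + 16) + l*(-22*d^2 - 96*d - 14)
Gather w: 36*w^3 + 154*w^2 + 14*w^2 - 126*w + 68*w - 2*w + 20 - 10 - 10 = 36*w^3 + 168*w^2 - 60*w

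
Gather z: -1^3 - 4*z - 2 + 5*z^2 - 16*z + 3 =5*z^2 - 20*z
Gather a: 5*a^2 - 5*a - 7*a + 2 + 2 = 5*a^2 - 12*a + 4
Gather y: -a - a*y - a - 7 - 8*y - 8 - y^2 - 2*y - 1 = -2*a - y^2 + y*(-a - 10) - 16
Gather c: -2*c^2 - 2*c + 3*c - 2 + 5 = -2*c^2 + c + 3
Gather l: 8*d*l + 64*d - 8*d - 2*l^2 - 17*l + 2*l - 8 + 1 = 56*d - 2*l^2 + l*(8*d - 15) - 7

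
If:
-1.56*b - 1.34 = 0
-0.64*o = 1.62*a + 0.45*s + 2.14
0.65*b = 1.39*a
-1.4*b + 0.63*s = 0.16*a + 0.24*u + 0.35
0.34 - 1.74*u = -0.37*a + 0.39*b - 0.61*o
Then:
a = -0.40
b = -0.86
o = -1.27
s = -1.51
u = -0.14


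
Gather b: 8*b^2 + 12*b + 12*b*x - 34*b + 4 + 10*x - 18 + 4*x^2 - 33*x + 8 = 8*b^2 + b*(12*x - 22) + 4*x^2 - 23*x - 6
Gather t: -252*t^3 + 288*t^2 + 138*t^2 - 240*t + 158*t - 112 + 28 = -252*t^3 + 426*t^2 - 82*t - 84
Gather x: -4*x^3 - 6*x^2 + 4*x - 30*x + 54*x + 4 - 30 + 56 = -4*x^3 - 6*x^2 + 28*x + 30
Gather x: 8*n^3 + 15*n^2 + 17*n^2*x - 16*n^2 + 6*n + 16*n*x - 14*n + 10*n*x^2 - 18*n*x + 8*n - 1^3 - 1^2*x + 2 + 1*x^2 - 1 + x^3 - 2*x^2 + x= 8*n^3 - n^2 + x^3 + x^2*(10*n - 1) + x*(17*n^2 - 2*n)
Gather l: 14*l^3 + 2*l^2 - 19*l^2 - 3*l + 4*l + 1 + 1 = 14*l^3 - 17*l^2 + l + 2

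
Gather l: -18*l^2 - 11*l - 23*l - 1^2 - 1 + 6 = -18*l^2 - 34*l + 4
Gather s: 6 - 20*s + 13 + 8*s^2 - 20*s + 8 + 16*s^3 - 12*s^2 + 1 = 16*s^3 - 4*s^2 - 40*s + 28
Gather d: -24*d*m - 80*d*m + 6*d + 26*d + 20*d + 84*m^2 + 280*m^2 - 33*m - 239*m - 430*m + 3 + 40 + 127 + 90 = d*(52 - 104*m) + 364*m^2 - 702*m + 260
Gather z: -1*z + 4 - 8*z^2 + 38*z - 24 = -8*z^2 + 37*z - 20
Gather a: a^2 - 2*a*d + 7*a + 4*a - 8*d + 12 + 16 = a^2 + a*(11 - 2*d) - 8*d + 28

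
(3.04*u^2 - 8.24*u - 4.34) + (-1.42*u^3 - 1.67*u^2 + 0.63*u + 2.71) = -1.42*u^3 + 1.37*u^2 - 7.61*u - 1.63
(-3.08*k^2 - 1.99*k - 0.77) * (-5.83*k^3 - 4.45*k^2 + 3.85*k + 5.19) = 17.9564*k^5 + 25.3077*k^4 + 1.4866*k^3 - 20.2202*k^2 - 13.2926*k - 3.9963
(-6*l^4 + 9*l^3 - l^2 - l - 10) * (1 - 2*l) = 12*l^5 - 24*l^4 + 11*l^3 + l^2 + 19*l - 10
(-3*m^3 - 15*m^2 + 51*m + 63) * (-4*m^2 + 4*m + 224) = 12*m^5 + 48*m^4 - 936*m^3 - 3408*m^2 + 11676*m + 14112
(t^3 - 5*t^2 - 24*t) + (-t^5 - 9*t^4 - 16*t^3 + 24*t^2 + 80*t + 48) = -t^5 - 9*t^4 - 15*t^3 + 19*t^2 + 56*t + 48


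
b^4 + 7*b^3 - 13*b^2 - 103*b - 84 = (b - 4)*(b + 1)*(b + 3)*(b + 7)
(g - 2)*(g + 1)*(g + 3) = g^3 + 2*g^2 - 5*g - 6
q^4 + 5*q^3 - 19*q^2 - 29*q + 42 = (q - 3)*(q - 1)*(q + 2)*(q + 7)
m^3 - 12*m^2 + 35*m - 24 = (m - 8)*(m - 3)*(m - 1)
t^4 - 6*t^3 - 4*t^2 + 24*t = t*(t - 6)*(t - 2)*(t + 2)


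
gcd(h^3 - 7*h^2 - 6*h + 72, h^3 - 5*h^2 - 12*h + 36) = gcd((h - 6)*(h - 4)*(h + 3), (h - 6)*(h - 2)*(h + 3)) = h^2 - 3*h - 18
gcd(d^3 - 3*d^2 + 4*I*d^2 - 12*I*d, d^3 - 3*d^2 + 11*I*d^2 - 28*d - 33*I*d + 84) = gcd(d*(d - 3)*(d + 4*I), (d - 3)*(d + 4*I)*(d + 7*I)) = d^2 + d*(-3 + 4*I) - 12*I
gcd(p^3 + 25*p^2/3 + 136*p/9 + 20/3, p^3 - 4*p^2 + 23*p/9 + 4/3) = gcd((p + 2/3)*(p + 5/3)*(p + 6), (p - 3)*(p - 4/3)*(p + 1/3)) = 1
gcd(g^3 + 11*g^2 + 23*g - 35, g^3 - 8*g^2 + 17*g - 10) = g - 1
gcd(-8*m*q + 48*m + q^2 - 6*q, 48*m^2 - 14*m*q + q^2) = -8*m + q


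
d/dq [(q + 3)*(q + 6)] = 2*q + 9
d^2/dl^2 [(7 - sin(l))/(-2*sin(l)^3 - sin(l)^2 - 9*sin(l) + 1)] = (-16*sin(l)^7 + 246*sin(l)^6 + 249*sin(l)^5 - 61*sin(l)^4 + 51*sin(l)^3 - 188*sin(l)^2 - 394*sin(l) - 1130)/(2*sin(l)^3 + sin(l)^2 + 9*sin(l) - 1)^3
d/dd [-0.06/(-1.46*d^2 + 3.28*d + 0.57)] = (0.1968 - 0.1752*d)/(-1.46*d^2 + 3.28*d + 0.57)^2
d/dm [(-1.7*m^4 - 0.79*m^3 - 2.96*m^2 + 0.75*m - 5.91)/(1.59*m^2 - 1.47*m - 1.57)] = (-5.406*m^5 + 6.2409*m^4 + 12.9986*m^3 + 6.8796*m^2 + 28.0882*m - 9.8652)/(2.5281*m^4 - 4.6746*m^3 - 2.8317*m^2 + 4.6158*m + 2.4649)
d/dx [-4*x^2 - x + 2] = -8*x - 1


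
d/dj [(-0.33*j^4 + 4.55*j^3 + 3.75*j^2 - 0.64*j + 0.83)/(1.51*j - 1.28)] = (-1.4949*j^4 + 15.4306*j^3 - 11.8095*j^2 - 9.6*j - 0.4341)/(2.2801*j^2 - 3.8656*j + 1.6384)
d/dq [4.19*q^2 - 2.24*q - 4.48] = 8.38*q - 2.24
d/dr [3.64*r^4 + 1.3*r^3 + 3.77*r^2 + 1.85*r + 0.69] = 14.56*r^3 + 3.9*r^2 + 7.54*r + 1.85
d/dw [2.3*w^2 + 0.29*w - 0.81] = 4.6*w + 0.29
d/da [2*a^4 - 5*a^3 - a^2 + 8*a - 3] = 8*a^3 - 15*a^2 - 2*a + 8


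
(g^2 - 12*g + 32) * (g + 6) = g^3 - 6*g^2 - 40*g + 192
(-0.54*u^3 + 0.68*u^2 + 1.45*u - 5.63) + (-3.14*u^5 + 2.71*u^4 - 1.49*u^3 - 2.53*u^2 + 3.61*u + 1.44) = -3.14*u^5 + 2.71*u^4 - 2.03*u^3 - 1.85*u^2 + 5.06*u - 4.19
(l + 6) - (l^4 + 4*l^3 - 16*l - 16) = -l^4 - 4*l^3 + 17*l + 22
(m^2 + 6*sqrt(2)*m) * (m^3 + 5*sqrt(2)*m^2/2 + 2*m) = m^5 + 17*sqrt(2)*m^4/2 + 32*m^3 + 12*sqrt(2)*m^2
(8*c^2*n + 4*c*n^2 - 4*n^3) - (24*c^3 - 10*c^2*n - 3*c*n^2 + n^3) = -24*c^3 + 18*c^2*n + 7*c*n^2 - 5*n^3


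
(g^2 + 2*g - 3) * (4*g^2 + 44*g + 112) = 4*g^4 + 52*g^3 + 188*g^2 + 92*g - 336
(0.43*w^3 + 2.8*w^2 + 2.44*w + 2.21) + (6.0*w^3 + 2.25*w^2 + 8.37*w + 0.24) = 6.43*w^3 + 5.05*w^2 + 10.81*w + 2.45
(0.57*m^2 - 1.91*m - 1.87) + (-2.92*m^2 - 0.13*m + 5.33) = -2.35*m^2 - 2.04*m + 3.46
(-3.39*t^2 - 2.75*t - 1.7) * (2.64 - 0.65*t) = 2.2035*t^3 - 7.1621*t^2 - 6.155*t - 4.488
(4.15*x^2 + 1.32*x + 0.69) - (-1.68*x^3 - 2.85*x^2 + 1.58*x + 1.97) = 1.68*x^3 + 7.0*x^2 - 0.26*x - 1.28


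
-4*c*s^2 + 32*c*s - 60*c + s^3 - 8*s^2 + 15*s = (-4*c + s)*(s - 5)*(s - 3)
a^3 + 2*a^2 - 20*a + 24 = (a - 2)^2*(a + 6)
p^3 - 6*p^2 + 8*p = p*(p - 4)*(p - 2)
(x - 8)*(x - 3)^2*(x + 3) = x^4 - 11*x^3 + 15*x^2 + 99*x - 216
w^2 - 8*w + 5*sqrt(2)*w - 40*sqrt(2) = (w - 8)*(w + 5*sqrt(2))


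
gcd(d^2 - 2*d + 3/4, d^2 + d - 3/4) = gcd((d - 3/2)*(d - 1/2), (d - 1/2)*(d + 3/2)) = d - 1/2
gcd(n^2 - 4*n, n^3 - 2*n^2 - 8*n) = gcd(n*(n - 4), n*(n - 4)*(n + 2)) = n^2 - 4*n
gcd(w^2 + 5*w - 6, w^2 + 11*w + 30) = w + 6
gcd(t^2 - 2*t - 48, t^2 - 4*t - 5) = 1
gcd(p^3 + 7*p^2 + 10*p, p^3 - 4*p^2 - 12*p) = p^2 + 2*p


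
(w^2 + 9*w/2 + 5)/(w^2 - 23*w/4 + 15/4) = 2*(2*w^2 + 9*w + 10)/(4*w^2 - 23*w + 15)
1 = 1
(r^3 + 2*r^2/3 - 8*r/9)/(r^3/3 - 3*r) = (9*r^2 + 6*r - 8)/(3*(r^2 - 9))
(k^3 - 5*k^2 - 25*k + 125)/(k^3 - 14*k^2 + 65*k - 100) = (k + 5)/(k - 4)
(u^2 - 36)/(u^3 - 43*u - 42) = (u - 6)/(u^2 - 6*u - 7)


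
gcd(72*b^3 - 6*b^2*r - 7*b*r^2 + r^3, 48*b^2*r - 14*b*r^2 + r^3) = -6*b + r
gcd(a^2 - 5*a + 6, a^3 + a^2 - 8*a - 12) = a - 3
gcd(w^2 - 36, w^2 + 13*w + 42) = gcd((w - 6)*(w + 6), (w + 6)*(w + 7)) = w + 6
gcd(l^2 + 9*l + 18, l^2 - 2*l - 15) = l + 3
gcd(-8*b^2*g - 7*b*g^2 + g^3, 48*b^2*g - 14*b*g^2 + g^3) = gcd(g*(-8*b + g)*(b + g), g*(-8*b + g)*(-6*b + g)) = 8*b*g - g^2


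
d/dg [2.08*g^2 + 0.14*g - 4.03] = 4.16*g + 0.14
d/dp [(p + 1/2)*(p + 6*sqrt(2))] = 2*p + 1/2 + 6*sqrt(2)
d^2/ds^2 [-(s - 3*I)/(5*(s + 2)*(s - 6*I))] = (-2*s^3 + 18*I*s^2 + s*(108 - 36*I) - 72 - 240*I)/(5*s^6 + s^5*(30 - 90*I) + s^4*(-480 - 540*I) - 3200*s^3 + s^2*(-6480 + 5760*I) + s*(-4320 + 12960*I) + 8640*I)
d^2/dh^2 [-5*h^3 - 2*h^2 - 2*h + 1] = -30*h - 4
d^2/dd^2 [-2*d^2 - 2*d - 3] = -4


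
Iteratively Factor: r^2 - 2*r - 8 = (r - 4)*(r + 2)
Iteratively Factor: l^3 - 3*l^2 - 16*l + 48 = (l - 4)*(l^2 + l - 12) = (l - 4)*(l + 4)*(l - 3)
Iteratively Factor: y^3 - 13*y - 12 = (y + 3)*(y^2 - 3*y - 4) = (y - 4)*(y + 3)*(y + 1)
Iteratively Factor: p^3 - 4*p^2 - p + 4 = (p + 1)*(p^2 - 5*p + 4) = (p - 4)*(p + 1)*(p - 1)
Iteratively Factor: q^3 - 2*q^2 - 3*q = (q)*(q^2 - 2*q - 3) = q*(q - 3)*(q + 1)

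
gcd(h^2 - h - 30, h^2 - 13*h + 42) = h - 6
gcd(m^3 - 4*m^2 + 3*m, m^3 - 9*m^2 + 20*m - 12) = m - 1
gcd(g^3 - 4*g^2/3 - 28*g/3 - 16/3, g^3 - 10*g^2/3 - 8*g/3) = g^2 - 10*g/3 - 8/3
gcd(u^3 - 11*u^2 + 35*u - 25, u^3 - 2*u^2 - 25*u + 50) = u - 5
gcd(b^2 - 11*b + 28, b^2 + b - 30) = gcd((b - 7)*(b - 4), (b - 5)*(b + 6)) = 1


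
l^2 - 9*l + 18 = (l - 6)*(l - 3)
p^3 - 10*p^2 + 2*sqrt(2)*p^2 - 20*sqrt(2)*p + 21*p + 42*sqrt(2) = (p - 7)*(p - 3)*(p + 2*sqrt(2))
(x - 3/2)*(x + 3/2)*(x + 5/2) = x^3 + 5*x^2/2 - 9*x/4 - 45/8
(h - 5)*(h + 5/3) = h^2 - 10*h/3 - 25/3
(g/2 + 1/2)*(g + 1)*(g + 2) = g^3/2 + 2*g^2 + 5*g/2 + 1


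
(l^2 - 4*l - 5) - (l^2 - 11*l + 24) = 7*l - 29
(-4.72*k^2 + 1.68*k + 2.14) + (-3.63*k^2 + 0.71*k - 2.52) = -8.35*k^2 + 2.39*k - 0.38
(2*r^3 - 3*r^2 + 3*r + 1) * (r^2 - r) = 2*r^5 - 5*r^4 + 6*r^3 - 2*r^2 - r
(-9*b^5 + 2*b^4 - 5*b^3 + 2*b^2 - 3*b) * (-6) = 54*b^5 - 12*b^4 + 30*b^3 - 12*b^2 + 18*b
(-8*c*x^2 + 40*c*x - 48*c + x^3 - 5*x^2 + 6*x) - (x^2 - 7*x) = -8*c*x^2 + 40*c*x - 48*c + x^3 - 6*x^2 + 13*x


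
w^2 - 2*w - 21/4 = (w - 7/2)*(w + 3/2)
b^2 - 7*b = b*(b - 7)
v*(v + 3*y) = v^2 + 3*v*y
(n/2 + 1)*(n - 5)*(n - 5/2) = n^3/2 - 11*n^2/4 - 5*n/4 + 25/2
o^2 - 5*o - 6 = (o - 6)*(o + 1)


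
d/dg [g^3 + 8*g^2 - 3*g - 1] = 3*g^2 + 16*g - 3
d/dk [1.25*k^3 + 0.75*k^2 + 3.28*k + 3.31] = 3.75*k^2 + 1.5*k + 3.28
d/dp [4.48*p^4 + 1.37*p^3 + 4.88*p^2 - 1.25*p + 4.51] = 17.92*p^3 + 4.11*p^2 + 9.76*p - 1.25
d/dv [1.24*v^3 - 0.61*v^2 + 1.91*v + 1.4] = 3.72*v^2 - 1.22*v + 1.91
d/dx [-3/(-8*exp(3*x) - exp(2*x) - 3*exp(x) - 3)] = (-72*exp(2*x) - 6*exp(x) - 9)*exp(x)/(8*exp(3*x) + exp(2*x) + 3*exp(x) + 3)^2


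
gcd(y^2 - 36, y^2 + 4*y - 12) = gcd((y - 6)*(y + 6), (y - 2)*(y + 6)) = y + 6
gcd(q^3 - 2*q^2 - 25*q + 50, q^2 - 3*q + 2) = q - 2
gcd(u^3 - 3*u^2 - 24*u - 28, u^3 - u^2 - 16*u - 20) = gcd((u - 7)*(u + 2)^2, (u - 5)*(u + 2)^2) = u^2 + 4*u + 4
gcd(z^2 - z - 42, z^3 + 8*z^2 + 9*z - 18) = z + 6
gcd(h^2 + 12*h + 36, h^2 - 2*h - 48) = h + 6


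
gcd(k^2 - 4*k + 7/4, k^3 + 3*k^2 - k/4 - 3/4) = k - 1/2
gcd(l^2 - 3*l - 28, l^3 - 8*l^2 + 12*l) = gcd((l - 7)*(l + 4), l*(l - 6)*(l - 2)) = 1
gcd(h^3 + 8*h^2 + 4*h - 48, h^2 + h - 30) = h + 6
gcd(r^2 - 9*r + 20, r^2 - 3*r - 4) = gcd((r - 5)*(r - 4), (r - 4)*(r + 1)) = r - 4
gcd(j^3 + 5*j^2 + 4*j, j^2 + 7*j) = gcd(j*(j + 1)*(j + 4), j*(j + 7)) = j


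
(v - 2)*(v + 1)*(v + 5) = v^3 + 4*v^2 - 7*v - 10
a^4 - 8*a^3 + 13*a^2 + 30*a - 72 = (a - 4)*(a - 3)^2*(a + 2)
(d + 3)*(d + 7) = d^2 + 10*d + 21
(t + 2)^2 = t^2 + 4*t + 4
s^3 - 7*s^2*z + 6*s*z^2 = s*(s - 6*z)*(s - z)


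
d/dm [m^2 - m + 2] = 2*m - 1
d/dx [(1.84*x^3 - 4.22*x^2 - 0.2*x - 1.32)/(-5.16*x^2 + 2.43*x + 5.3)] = (-9.4944*x^4 + 8.9424*x^3 + 17.9694*x^2 - 58.3544*x + 2.1476)/(26.6256*x^4 - 25.0776*x^3 - 48.7911*x^2 + 25.758*x + 28.09)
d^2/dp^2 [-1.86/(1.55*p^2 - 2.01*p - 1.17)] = (-8.9373*p^2 + 11.58966*p + 1.86*(3.1*p - 2.01)*(6.2*p - 4.02) + 6.74622)/(-1.55*p^2 + 2.01*p + 1.17)^3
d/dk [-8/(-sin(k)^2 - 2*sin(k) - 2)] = -16*(sin(k) + 1)*cos(k)/(sin(k)^2 + 2*sin(k) + 2)^2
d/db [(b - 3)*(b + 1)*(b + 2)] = 3*b^2 - 7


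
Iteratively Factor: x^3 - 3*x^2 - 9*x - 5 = (x + 1)*(x^2 - 4*x - 5) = (x - 5)*(x + 1)*(x + 1)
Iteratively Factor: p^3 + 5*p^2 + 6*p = (p + 3)*(p^2 + 2*p) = (p + 2)*(p + 3)*(p)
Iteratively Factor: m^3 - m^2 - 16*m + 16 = (m - 4)*(m^2 + 3*m - 4) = (m - 4)*(m - 1)*(m + 4)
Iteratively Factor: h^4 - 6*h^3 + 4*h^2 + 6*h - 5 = (h + 1)*(h^3 - 7*h^2 + 11*h - 5) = (h - 5)*(h + 1)*(h^2 - 2*h + 1) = (h - 5)*(h - 1)*(h + 1)*(h - 1)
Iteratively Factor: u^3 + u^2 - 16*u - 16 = (u + 4)*(u^2 - 3*u - 4) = (u + 1)*(u + 4)*(u - 4)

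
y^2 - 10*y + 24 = (y - 6)*(y - 4)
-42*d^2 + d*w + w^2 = (-6*d + w)*(7*d + w)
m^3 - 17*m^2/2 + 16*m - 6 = (m - 6)*(m - 2)*(m - 1/2)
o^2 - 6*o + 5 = (o - 5)*(o - 1)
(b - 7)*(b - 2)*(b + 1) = b^3 - 8*b^2 + 5*b + 14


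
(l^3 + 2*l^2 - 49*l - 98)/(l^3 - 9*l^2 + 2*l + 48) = (l^2 - 49)/(l^2 - 11*l + 24)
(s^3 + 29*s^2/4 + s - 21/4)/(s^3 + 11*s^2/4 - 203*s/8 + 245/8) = 2*(4*s^2 + s - 3)/(8*s^2 - 34*s + 35)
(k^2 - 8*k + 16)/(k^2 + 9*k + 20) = (k^2 - 8*k + 16)/(k^2 + 9*k + 20)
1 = 1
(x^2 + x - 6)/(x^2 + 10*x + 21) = (x - 2)/(x + 7)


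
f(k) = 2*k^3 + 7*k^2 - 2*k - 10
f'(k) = 6*k^2 + 14*k - 2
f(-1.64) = 3.29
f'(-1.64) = -8.82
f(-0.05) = -9.88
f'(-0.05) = -2.68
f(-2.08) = 6.45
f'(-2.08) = -5.16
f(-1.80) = 4.62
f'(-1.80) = -7.76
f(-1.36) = 0.64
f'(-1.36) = -9.94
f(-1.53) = 2.28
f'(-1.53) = -9.37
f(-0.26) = -9.04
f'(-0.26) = -5.23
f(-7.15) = -368.89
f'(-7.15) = 204.64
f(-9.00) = -883.00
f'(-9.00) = 358.00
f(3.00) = 101.00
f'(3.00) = 94.00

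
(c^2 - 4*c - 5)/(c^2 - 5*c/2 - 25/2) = 2*(c + 1)/(2*c + 5)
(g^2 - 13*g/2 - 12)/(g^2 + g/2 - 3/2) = (g - 8)/(g - 1)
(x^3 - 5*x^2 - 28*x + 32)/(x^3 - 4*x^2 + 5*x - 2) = (x^2 - 4*x - 32)/(x^2 - 3*x + 2)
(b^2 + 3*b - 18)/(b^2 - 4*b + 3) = (b + 6)/(b - 1)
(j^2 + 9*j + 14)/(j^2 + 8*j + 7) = (j + 2)/(j + 1)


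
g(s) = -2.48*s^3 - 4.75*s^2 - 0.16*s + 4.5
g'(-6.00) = -211.00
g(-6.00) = 370.14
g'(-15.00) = -1531.66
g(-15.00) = 7308.15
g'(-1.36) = -1.00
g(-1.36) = 2.17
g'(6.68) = -395.61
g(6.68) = -947.76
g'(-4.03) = -82.71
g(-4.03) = 90.32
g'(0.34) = -4.25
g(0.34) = 3.80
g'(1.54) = -32.43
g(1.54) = -16.07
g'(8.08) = -562.65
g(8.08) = -1615.14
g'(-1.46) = -2.15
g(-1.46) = 2.33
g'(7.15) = -448.44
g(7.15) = -1145.98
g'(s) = -7.44*s^2 - 9.5*s - 0.16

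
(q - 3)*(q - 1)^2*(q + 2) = q^4 - 3*q^3 - 3*q^2 + 11*q - 6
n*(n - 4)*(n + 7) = n^3 + 3*n^2 - 28*n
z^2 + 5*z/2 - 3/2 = (z - 1/2)*(z + 3)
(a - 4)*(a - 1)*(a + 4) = a^3 - a^2 - 16*a + 16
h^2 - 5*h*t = h*(h - 5*t)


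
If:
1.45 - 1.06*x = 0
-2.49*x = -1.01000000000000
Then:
No Solution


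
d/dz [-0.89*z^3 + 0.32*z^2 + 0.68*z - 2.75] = -2.67*z^2 + 0.64*z + 0.68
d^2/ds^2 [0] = 0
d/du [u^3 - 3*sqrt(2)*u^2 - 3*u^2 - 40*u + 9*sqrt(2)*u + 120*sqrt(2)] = 3*u^2 - 6*sqrt(2)*u - 6*u - 40 + 9*sqrt(2)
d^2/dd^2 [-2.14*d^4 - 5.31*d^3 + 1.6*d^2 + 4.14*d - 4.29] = -25.68*d^2 - 31.86*d + 3.2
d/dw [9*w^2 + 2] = 18*w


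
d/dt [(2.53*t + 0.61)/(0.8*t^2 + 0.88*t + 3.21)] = (-2.024*t^2 - 0.976*t + 7.5845)/(0.64*t^4 + 1.408*t^3 + 5.9104*t^2 + 5.6496*t + 10.3041)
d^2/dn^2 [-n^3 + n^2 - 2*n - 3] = 2 - 6*n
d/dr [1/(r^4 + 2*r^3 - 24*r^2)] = 2*(-2*r^2 - 3*r + 24)/(r^3*(r^2 + 2*r - 24)^2)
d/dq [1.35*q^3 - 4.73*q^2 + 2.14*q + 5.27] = 4.05*q^2 - 9.46*q + 2.14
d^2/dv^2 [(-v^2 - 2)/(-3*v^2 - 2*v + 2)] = 12*(-v^3 + 12*v^2 + 6*v + 4)/(27*v^6 + 54*v^5 - 18*v^4 - 64*v^3 + 12*v^2 + 24*v - 8)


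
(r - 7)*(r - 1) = r^2 - 8*r + 7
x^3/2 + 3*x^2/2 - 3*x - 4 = (x/2 + 1/2)*(x - 2)*(x + 4)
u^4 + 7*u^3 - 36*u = u*(u - 2)*(u + 3)*(u + 6)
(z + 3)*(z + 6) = z^2 + 9*z + 18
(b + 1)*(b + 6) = b^2 + 7*b + 6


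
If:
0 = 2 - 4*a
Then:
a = 1/2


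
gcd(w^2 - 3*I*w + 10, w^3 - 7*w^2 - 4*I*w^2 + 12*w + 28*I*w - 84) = w + 2*I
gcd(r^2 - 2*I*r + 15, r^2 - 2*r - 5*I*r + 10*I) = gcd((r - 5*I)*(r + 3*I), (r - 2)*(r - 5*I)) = r - 5*I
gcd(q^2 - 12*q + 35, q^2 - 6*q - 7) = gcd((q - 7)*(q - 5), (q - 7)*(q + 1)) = q - 7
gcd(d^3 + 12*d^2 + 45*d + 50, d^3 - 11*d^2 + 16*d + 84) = d + 2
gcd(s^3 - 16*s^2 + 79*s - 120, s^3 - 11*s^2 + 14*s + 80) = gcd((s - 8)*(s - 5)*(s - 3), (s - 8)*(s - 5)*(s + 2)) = s^2 - 13*s + 40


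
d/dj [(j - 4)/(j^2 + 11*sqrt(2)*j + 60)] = (j^2 + 11*sqrt(2)*j - (j - 4)*(2*j + 11*sqrt(2)) + 60)/(j^2 + 11*sqrt(2)*j + 60)^2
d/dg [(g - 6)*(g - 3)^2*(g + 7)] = 4*g^3 - 15*g^2 - 78*g + 261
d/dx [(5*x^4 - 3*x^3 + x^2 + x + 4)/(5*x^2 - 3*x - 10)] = 2*(25*x^5 - 30*x^4 - 91*x^3 + 41*x^2 - 30*x + 1)/(25*x^4 - 30*x^3 - 91*x^2 + 60*x + 100)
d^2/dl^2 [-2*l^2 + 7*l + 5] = -4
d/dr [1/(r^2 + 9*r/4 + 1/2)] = 4*(-8*r - 9)/(4*r^2 + 9*r + 2)^2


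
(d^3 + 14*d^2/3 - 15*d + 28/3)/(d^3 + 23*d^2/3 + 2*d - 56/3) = (d - 1)/(d + 2)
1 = 1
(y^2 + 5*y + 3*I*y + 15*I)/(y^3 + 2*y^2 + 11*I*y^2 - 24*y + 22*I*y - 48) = (y + 5)/(y^2 + y*(2 + 8*I) + 16*I)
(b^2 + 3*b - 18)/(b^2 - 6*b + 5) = (b^2 + 3*b - 18)/(b^2 - 6*b + 5)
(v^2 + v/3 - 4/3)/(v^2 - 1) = (v + 4/3)/(v + 1)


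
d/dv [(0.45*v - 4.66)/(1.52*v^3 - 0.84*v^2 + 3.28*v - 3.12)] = (-1.368*v^3 + 21.6276*v^2 - 7.8288*v + 13.8808)/(2.3104*v^6 - 2.5536*v^5 + 10.6768*v^4 - 14.9952*v^3 + 16.0*v^2 - 20.4672*v + 9.7344)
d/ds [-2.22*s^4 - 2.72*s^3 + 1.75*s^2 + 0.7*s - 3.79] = -8.88*s^3 - 8.16*s^2 + 3.5*s + 0.7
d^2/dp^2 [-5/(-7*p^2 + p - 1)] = 10*(-49*p^2 + 7*p + (14*p - 1)^2 - 7)/(7*p^2 - p + 1)^3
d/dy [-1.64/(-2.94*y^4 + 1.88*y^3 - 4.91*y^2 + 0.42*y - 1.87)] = (-19.2864*y^3 + 9.2496*y^2 - 16.1048*y + 0.6888)/(2.94*y^4 - 1.88*y^3 + 4.91*y^2 - 0.42*y + 1.87)^2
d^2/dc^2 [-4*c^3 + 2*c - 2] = -24*c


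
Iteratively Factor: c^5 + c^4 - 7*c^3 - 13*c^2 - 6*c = (c + 1)*(c^4 - 7*c^2 - 6*c) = (c - 3)*(c + 1)*(c^3 + 3*c^2 + 2*c) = (c - 3)*(c + 1)^2*(c^2 + 2*c) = (c - 3)*(c + 1)^2*(c + 2)*(c)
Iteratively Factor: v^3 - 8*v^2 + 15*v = (v - 5)*(v^2 - 3*v) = v*(v - 5)*(v - 3)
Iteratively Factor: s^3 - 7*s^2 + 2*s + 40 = (s - 5)*(s^2 - 2*s - 8) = (s - 5)*(s - 4)*(s + 2)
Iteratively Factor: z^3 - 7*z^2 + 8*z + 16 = (z + 1)*(z^2 - 8*z + 16) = (z - 4)*(z + 1)*(z - 4)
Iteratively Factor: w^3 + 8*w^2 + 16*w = (w + 4)*(w^2 + 4*w) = (w + 4)^2*(w)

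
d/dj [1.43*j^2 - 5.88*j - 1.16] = 2.86*j - 5.88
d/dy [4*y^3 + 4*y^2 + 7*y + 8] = 12*y^2 + 8*y + 7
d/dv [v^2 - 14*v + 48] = 2*v - 14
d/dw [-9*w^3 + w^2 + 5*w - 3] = -27*w^2 + 2*w + 5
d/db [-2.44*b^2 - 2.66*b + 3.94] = -4.88*b - 2.66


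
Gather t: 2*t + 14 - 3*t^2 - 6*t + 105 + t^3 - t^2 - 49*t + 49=t^3 - 4*t^2 - 53*t + 168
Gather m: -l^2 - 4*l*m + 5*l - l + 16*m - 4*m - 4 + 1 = -l^2 + 4*l + m*(12 - 4*l) - 3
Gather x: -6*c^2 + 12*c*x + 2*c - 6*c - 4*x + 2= -6*c^2 - 4*c + x*(12*c - 4) + 2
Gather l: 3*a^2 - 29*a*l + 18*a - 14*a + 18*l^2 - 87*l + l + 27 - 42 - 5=3*a^2 + 4*a + 18*l^2 + l*(-29*a - 86) - 20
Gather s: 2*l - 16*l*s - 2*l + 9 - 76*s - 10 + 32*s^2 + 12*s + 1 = 32*s^2 + s*(-16*l - 64)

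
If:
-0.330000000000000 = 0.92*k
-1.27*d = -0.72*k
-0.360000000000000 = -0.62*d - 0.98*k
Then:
No Solution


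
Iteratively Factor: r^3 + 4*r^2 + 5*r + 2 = (r + 1)*(r^2 + 3*r + 2) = (r + 1)^2*(r + 2)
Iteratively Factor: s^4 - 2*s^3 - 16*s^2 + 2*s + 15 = (s + 1)*(s^3 - 3*s^2 - 13*s + 15) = (s + 1)*(s + 3)*(s^2 - 6*s + 5) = (s - 5)*(s + 1)*(s + 3)*(s - 1)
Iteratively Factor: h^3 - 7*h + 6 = (h - 2)*(h^2 + 2*h - 3) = (h - 2)*(h - 1)*(h + 3)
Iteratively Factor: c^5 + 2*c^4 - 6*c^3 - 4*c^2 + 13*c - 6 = (c + 2)*(c^4 - 6*c^2 + 8*c - 3) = (c - 1)*(c + 2)*(c^3 + c^2 - 5*c + 3) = (c - 1)*(c + 2)*(c + 3)*(c^2 - 2*c + 1) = (c - 1)^2*(c + 2)*(c + 3)*(c - 1)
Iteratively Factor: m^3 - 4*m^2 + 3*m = (m - 1)*(m^2 - 3*m) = m*(m - 1)*(m - 3)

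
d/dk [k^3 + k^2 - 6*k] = 3*k^2 + 2*k - 6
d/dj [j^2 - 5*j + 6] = 2*j - 5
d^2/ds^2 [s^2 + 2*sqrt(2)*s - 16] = 2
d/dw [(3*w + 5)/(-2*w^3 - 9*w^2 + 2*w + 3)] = (12*w^3 + 57*w^2 + 90*w - 1)/(4*w^6 + 36*w^5 + 73*w^4 - 48*w^3 - 50*w^2 + 12*w + 9)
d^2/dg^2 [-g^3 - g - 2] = -6*g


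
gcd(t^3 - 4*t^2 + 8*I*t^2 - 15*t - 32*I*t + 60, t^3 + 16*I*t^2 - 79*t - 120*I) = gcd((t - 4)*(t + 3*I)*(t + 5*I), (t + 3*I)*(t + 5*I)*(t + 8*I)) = t^2 + 8*I*t - 15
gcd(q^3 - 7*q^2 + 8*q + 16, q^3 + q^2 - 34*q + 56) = q - 4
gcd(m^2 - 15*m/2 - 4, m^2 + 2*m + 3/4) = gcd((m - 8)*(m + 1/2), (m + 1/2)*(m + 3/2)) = m + 1/2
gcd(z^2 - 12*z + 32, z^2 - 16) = z - 4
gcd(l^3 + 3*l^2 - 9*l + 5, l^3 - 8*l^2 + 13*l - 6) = l^2 - 2*l + 1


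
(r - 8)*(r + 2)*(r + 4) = r^3 - 2*r^2 - 40*r - 64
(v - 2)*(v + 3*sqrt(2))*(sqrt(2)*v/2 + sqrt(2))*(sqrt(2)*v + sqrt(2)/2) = v^4 + v^3/2 + 3*sqrt(2)*v^3 - 4*v^2 + 3*sqrt(2)*v^2/2 - 12*sqrt(2)*v - 2*v - 6*sqrt(2)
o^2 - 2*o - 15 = (o - 5)*(o + 3)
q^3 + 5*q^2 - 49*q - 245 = (q - 7)*(q + 5)*(q + 7)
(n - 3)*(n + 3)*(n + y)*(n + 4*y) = n^4 + 5*n^3*y + 4*n^2*y^2 - 9*n^2 - 45*n*y - 36*y^2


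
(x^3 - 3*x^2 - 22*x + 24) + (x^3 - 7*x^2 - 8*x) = 2*x^3 - 10*x^2 - 30*x + 24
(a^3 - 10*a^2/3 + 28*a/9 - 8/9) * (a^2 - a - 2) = a^5 - 13*a^4/3 + 40*a^3/9 + 8*a^2/3 - 16*a/3 + 16/9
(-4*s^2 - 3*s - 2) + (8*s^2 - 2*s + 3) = 4*s^2 - 5*s + 1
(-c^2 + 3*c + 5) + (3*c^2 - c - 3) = 2*c^2 + 2*c + 2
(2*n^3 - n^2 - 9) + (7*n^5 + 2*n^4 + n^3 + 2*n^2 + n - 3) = 7*n^5 + 2*n^4 + 3*n^3 + n^2 + n - 12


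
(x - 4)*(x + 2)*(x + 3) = x^3 + x^2 - 14*x - 24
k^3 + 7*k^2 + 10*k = k*(k + 2)*(k + 5)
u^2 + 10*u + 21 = (u + 3)*(u + 7)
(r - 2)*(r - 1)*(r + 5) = r^3 + 2*r^2 - 13*r + 10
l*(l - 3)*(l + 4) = l^3 + l^2 - 12*l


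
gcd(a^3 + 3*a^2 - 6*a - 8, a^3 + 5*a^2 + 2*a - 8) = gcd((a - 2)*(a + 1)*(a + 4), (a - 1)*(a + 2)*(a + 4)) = a + 4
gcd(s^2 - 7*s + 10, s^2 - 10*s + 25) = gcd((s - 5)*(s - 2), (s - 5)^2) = s - 5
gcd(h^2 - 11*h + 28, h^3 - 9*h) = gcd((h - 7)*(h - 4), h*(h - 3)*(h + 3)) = 1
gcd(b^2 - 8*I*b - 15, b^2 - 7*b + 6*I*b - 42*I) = 1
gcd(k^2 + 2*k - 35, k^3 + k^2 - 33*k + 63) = k + 7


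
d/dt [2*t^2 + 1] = 4*t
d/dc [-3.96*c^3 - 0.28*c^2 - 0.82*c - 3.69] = -11.88*c^2 - 0.56*c - 0.82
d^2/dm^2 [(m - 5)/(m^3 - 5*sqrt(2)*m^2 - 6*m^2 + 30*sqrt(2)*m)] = 2*(m*(m^2 - 5*sqrt(2)*m - 6*m + 30*sqrt(2))*(-3*m^2 + 12*m + 10*sqrt(2)*m + (m - 5)*(-3*m + 6 + 5*sqrt(2)) - 30*sqrt(2)) + (m - 5)*(3*m^2 - 10*sqrt(2)*m - 12*m + 30*sqrt(2))^2)/(m^3*(m^2 - 5*sqrt(2)*m - 6*m + 30*sqrt(2))^3)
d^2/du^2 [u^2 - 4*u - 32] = 2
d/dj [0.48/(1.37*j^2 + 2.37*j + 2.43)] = (-1.3152*j - 1.1376)/(1.37*j^2 + 2.37*j + 2.43)^2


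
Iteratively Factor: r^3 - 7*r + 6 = (r + 3)*(r^2 - 3*r + 2) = (r - 1)*(r + 3)*(r - 2)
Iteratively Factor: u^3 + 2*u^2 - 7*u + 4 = (u - 1)*(u^2 + 3*u - 4) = (u - 1)*(u + 4)*(u - 1)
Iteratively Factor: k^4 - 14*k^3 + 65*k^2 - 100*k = (k - 5)*(k^3 - 9*k^2 + 20*k) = (k - 5)*(k - 4)*(k^2 - 5*k) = k*(k - 5)*(k - 4)*(k - 5)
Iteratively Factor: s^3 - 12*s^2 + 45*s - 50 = (s - 5)*(s^2 - 7*s + 10) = (s - 5)*(s - 2)*(s - 5)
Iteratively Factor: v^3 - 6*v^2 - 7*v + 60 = (v - 4)*(v^2 - 2*v - 15) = (v - 5)*(v - 4)*(v + 3)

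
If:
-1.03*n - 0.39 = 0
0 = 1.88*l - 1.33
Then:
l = 0.71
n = -0.38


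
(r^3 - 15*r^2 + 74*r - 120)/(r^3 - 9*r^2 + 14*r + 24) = (r - 5)/(r + 1)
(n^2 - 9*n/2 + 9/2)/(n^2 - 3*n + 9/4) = 2*(n - 3)/(2*n - 3)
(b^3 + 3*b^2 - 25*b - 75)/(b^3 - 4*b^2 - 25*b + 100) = (b + 3)/(b - 4)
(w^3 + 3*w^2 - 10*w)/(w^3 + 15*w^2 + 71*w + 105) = w*(w - 2)/(w^2 + 10*w + 21)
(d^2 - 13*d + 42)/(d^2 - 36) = (d - 7)/(d + 6)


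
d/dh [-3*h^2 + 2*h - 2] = 2 - 6*h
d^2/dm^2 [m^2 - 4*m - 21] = 2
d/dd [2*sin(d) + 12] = 2*cos(d)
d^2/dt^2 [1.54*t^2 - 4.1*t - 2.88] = 3.08000000000000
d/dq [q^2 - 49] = 2*q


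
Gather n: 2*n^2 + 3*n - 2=2*n^2 + 3*n - 2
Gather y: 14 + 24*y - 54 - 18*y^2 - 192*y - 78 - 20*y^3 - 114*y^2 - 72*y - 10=-20*y^3 - 132*y^2 - 240*y - 128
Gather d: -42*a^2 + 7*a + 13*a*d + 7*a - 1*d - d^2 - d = -42*a^2 + 14*a - d^2 + d*(13*a - 2)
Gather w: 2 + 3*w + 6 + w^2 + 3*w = w^2 + 6*w + 8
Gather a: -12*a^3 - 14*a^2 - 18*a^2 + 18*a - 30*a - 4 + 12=-12*a^3 - 32*a^2 - 12*a + 8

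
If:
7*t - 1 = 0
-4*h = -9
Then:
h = 9/4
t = 1/7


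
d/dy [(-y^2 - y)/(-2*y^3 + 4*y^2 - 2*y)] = (-y - 3)/(2*(y^3 - 3*y^2 + 3*y - 1))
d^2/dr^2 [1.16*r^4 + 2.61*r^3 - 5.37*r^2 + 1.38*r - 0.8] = 13.92*r^2 + 15.66*r - 10.74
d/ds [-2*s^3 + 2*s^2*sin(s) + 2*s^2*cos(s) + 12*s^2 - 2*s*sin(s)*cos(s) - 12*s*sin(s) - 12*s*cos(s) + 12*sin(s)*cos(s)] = 2*sqrt(2)*s^2*cos(s + pi/4) - 6*s^2 + 16*s*sin(s) - 8*s*cos(s) - 2*s*cos(2*s) + 24*s - sin(2*s) - 12*sqrt(2)*sin(s + pi/4) + 12*cos(2*s)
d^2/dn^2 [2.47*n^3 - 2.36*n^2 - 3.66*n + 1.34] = 14.82*n - 4.72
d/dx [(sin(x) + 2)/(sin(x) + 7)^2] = (3 - sin(x))*cos(x)/(sin(x) + 7)^3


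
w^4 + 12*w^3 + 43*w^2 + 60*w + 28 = (w + 1)*(w + 2)^2*(w + 7)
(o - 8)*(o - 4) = o^2 - 12*o + 32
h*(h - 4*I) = h^2 - 4*I*h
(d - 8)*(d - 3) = d^2 - 11*d + 24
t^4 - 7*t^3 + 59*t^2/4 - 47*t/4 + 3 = (t - 4)*(t - 3/2)*(t - 1)*(t - 1/2)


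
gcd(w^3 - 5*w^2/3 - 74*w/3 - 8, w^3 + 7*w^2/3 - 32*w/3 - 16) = w + 4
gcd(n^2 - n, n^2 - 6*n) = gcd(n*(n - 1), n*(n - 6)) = n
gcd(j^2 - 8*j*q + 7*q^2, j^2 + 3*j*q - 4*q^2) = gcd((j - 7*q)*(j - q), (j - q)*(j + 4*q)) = -j + q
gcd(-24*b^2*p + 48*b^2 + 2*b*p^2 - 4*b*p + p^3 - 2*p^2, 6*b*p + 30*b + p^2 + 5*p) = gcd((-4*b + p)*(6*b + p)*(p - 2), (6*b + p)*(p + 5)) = 6*b + p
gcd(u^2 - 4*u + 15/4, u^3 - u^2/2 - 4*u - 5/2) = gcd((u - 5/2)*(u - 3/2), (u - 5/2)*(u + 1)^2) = u - 5/2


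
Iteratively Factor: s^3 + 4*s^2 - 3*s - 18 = (s + 3)*(s^2 + s - 6) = (s - 2)*(s + 3)*(s + 3)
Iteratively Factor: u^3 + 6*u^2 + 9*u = (u + 3)*(u^2 + 3*u) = (u + 3)^2*(u)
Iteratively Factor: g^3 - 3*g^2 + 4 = (g - 2)*(g^2 - g - 2) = (g - 2)*(g + 1)*(g - 2)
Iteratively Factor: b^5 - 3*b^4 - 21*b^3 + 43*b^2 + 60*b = (b - 5)*(b^4 + 2*b^3 - 11*b^2 - 12*b) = (b - 5)*(b + 1)*(b^3 + b^2 - 12*b) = b*(b - 5)*(b + 1)*(b^2 + b - 12) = b*(b - 5)*(b - 3)*(b + 1)*(b + 4)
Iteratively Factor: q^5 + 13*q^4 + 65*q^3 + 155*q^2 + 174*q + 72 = (q + 4)*(q^4 + 9*q^3 + 29*q^2 + 39*q + 18) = (q + 1)*(q + 4)*(q^3 + 8*q^2 + 21*q + 18) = (q + 1)*(q + 3)*(q + 4)*(q^2 + 5*q + 6) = (q + 1)*(q + 3)^2*(q + 4)*(q + 2)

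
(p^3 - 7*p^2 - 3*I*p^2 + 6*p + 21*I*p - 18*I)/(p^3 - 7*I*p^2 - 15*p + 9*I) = (p^2 - 7*p + 6)/(p^2 - 4*I*p - 3)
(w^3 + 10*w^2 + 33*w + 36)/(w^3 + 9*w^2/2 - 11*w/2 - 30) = 2*(w + 3)/(2*w - 5)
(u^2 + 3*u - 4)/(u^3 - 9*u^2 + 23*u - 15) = (u + 4)/(u^2 - 8*u + 15)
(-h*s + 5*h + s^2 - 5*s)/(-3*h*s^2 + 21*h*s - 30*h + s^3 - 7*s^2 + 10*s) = (-h + s)/(-3*h*s + 6*h + s^2 - 2*s)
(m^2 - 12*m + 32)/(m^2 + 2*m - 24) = (m - 8)/(m + 6)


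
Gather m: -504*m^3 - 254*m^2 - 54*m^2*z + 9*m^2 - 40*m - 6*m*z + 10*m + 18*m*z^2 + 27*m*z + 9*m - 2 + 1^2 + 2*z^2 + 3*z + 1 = -504*m^3 + m^2*(-54*z - 245) + m*(18*z^2 + 21*z - 21) + 2*z^2 + 3*z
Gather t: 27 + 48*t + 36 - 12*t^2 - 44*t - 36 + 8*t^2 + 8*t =-4*t^2 + 12*t + 27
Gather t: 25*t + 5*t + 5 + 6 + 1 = 30*t + 12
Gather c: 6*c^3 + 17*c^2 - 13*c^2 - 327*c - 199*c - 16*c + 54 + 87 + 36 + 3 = 6*c^3 + 4*c^2 - 542*c + 180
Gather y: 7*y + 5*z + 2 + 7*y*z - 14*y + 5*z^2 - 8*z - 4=y*(7*z - 7) + 5*z^2 - 3*z - 2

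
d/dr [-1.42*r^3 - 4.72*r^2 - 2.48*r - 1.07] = -4.26*r^2 - 9.44*r - 2.48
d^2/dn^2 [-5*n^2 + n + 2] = -10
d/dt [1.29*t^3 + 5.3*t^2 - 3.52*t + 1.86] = 3.87*t^2 + 10.6*t - 3.52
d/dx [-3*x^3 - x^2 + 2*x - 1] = -9*x^2 - 2*x + 2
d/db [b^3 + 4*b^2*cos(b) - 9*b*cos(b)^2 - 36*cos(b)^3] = -4*b^2*sin(b) + 3*b^2 + 9*b*sin(2*b) + 8*b*cos(b) + 108*sin(b)*cos(b)^2 - 9*cos(b)^2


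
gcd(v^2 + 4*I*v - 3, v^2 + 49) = 1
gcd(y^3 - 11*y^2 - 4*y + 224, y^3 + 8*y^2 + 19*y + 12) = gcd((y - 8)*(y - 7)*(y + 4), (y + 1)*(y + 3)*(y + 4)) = y + 4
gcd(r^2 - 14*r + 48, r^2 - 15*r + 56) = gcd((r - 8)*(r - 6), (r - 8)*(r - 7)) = r - 8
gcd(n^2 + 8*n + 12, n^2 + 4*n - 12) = n + 6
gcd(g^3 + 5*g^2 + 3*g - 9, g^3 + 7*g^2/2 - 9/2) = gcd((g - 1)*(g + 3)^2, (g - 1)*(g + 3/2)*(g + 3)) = g^2 + 2*g - 3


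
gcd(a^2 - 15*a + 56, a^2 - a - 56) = a - 8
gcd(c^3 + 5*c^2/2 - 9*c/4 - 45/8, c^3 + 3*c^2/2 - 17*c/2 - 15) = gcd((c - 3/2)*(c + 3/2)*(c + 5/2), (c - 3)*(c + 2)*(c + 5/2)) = c + 5/2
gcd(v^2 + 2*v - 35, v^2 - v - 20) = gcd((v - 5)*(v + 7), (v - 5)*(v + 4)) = v - 5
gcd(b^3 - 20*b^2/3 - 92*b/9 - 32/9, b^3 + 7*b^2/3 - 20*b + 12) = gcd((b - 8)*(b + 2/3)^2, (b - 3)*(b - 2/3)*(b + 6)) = 1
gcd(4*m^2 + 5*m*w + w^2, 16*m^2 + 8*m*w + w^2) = 4*m + w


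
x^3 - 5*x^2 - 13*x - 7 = (x - 7)*(x + 1)^2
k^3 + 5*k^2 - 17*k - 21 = (k - 3)*(k + 1)*(k + 7)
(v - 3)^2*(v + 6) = v^3 - 27*v + 54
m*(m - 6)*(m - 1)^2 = m^4 - 8*m^3 + 13*m^2 - 6*m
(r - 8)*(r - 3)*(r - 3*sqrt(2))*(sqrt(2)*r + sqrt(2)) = sqrt(2)*r^4 - 10*sqrt(2)*r^3 - 6*r^3 + 13*sqrt(2)*r^2 + 60*r^2 - 78*r + 24*sqrt(2)*r - 144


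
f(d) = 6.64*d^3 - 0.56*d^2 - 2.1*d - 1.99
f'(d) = 19.92*d^2 - 1.12*d - 2.1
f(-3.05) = -189.19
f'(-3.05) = 186.62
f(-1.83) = -40.72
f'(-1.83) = 66.66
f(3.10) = 183.93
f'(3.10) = 185.86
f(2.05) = 48.56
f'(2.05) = 79.32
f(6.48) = 1767.62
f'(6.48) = 827.09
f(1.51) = 16.42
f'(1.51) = 41.63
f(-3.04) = -187.33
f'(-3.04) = 185.40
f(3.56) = 283.02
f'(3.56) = 246.37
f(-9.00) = -4869.01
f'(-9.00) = 1621.50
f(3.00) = 165.95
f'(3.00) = 173.82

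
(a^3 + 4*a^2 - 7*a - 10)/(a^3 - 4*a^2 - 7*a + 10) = (a^3 + 4*a^2 - 7*a - 10)/(a^3 - 4*a^2 - 7*a + 10)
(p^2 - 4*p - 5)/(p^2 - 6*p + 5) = (p + 1)/(p - 1)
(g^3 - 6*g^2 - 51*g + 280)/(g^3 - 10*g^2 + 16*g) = (g^2 + 2*g - 35)/(g*(g - 2))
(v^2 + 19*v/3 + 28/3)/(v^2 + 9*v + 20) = (v + 7/3)/(v + 5)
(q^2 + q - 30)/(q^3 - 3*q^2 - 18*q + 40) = (q + 6)/(q^2 + 2*q - 8)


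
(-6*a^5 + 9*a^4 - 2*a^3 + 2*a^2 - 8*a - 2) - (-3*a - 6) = -6*a^5 + 9*a^4 - 2*a^3 + 2*a^2 - 5*a + 4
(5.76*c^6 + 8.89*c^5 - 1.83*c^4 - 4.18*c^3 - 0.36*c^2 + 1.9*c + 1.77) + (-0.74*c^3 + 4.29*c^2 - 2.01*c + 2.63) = 5.76*c^6 + 8.89*c^5 - 1.83*c^4 - 4.92*c^3 + 3.93*c^2 - 0.11*c + 4.4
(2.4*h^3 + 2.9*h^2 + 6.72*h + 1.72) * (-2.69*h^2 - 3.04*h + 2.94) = -6.456*h^5 - 15.097*h^4 - 19.8368*h^3 - 16.5296*h^2 + 14.528*h + 5.0568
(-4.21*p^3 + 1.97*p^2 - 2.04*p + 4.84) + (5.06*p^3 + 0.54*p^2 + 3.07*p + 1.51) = 0.85*p^3 + 2.51*p^2 + 1.03*p + 6.35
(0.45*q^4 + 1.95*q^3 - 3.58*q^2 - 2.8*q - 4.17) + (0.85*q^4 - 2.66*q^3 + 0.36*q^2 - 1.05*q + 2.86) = 1.3*q^4 - 0.71*q^3 - 3.22*q^2 - 3.85*q - 1.31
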